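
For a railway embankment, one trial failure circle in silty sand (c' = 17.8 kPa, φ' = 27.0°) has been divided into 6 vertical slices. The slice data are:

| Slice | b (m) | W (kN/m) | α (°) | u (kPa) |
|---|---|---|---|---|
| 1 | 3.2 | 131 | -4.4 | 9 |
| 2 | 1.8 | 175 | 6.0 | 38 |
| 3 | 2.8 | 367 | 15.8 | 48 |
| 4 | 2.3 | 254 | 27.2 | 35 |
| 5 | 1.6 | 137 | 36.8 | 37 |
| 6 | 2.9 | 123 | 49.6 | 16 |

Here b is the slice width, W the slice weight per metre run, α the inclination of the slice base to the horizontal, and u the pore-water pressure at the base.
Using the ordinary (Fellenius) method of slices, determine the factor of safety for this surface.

FS = 1.52

Ordinary method of slices: FS = Σ[c'·Δl_i + (W_i cosα_i − u_i·Δl_i)·tanφ'] / Σ W_i sinα_i, with Δl_i = b_i / cosα_i.
Slice 1: Δl = 3.2/cos(-4.4°) = 3.209 m; N'_1 = 131·cos(-4.4°) − 9·3.209 = 101.7; c'Δl = 57.13; W sinα = -10.1
Slice 2: Δl = 1.8/cos6.0° = 1.810 m; N'_2 = 175·cos6.0° − 38·1.810 = 105.3; c'Δl = 32.22; W sinα = 18.3
Slice 3: Δl = 2.8/cos15.8° = 2.910 m; N'_3 = 367·cos15.8° − 48·2.910 = 213.5; c'Δl = 51.80; W sinα = 99.9
Slice 4: Δl = 2.3/cos27.2° = 2.586 m; N'_4 = 254·cos27.2° − 35·2.586 = 135.4; c'Δl = 46.03; W sinα = 116.1
Slice 5: Δl = 1.6/cos36.8° = 1.998 m; N'_5 = 137·cos36.8° − 37·1.998 = 35.8; c'Δl = 35.57; W sinα = 82.1
Slice 6: Δl = 2.9/cos49.6° = 4.474 m; N'_6 = 123·cos49.6° − 16·4.474 = 8.1; c'Δl = 79.65; W sinα = 93.7
Σc'Δl = 302.4 kN/m; ΣN' = 599.7 kN/m; ΣW sinα = 400.0 kN/m
Resisting = 302.4 + 599.7·tan27.0° = 302.4 + 305.6 = 608.0 kN/m
FS = 608.0 / 400.0 = 1.520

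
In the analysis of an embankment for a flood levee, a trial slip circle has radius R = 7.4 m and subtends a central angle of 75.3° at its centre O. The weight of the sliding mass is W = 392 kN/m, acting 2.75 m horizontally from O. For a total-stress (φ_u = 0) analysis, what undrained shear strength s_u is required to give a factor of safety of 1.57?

s_u = 23.5 kPa

FS = s_u·L_a·R / (W·d), so s_u = FS·W·d / (L_a·R).
Arc length L_a = R·θ = 7.4·(75.3°·π/180) = 7.4·1.3142 = 9.73 m
s_u = 1.57·392·2.75 / (9.73·7.4) = 1692.5 / 71.97 = 23.52 kPa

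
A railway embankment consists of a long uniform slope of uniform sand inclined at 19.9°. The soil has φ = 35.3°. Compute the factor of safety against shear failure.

For a dry cohesionless infinite slope the factor of safety is FS = tanφ / tanβ.
FS = tan35.3° / tan19.9° = 0.7080 / 0.3620 = 1.956

FS = 1.96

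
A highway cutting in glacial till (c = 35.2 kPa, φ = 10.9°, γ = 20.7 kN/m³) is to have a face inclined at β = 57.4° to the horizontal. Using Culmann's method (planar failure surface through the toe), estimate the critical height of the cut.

Culmann's analysis gives the critical failure plane at α_cr = (β + φ)/2 = (57.4 + 10.9)/2 = 34.1°, and the critical height
H_c = (4c/γ) · sinβ cosφ / [1 − cos(β − φ)]
    = (4·35.2/20.7) · sin57.4°·cos10.9° / [1 − cos(46.5°)]
    = 6.802 · 0.8425·0.9820 / [1 − 0.6884]
    = 6.802 · 0.8273 / 0.3116
    = 18.06 m

H_c = 18.06 m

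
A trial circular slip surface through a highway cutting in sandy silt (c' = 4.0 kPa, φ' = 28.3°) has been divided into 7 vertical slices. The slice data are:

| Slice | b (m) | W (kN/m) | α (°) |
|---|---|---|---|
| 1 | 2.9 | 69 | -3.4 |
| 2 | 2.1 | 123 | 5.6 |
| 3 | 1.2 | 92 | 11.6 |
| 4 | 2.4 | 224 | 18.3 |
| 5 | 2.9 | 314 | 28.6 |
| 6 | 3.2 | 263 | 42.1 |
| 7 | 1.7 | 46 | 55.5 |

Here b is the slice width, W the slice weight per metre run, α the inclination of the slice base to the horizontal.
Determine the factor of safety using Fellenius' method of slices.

Ordinary method of slices: FS = Σ[c'·Δl_i + (W_i cosα_i)·tanφ'] / Σ W_i sinα_i, with Δl_i = b_i / cosα_i.
Slice 1: Δl = 2.9/cos(-3.4°) = 2.905 m; N'_1 = 69·cos(-3.4°) = 68.9; c'Δl = 11.62; W sinα = -4.1
Slice 2: Δl = 2.1/cos5.6° = 2.110 m; N'_2 = 123·cos5.6° = 122.4; c'Δl = 8.44; W sinα = 12.0
Slice 3: Δl = 1.2/cos11.6° = 1.225 m; N'_3 = 92·cos11.6° = 90.1; c'Δl = 4.90; W sinα = 18.5
Slice 4: Δl = 2.4/cos18.3° = 2.528 m; N'_4 = 224·cos18.3° = 212.7; c'Δl = 10.11; W sinα = 70.3
Slice 5: Δl = 2.9/cos28.6° = 3.303 m; N'_5 = 314·cos28.6° = 275.7; c'Δl = 13.21; W sinα = 150.3
Slice 6: Δl = 3.2/cos42.1° = 4.313 m; N'_6 = 263·cos42.1° = 195.1; c'Δl = 17.25; W sinα = 176.3
Slice 7: Δl = 1.7/cos55.5° = 3.001 m; N'_7 = 46·cos55.5° = 26.1; c'Δl = 12.01; W sinα = 37.9
Σc'Δl = 77.5 kN/m; ΣN' = 991.0 kN/m; ΣW sinα = 461.3 kN/m
Resisting = 77.5 + 991.0·tan28.3° = 77.5 + 533.6 = 611.1 kN/m
FS = 611.1 / 461.3 = 1.325

FS = 1.32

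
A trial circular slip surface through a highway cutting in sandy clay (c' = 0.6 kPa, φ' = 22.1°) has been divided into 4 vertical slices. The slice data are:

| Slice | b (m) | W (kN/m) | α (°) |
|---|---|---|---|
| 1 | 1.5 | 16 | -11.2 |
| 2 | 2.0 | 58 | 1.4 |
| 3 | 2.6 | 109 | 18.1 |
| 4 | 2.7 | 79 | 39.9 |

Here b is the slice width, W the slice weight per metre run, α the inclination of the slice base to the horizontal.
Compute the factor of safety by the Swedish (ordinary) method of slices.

Ordinary method of slices: FS = Σ[c'·Δl_i + (W_i cosα_i)·tanφ'] / Σ W_i sinα_i, with Δl_i = b_i / cosα_i.
Slice 1: Δl = 1.5/cos(-11.2°) = 1.529 m; N'_1 = 16·cos(-11.2°) = 15.7; c'Δl = 0.92; W sinα = -3.1
Slice 2: Δl = 2.0/cos1.4° = 2.001 m; N'_2 = 58·cos1.4° = 58.0; c'Δl = 1.20; W sinα = 1.4
Slice 3: Δl = 2.6/cos18.1° = 2.735 m; N'_3 = 109·cos18.1° = 103.6; c'Δl = 1.64; W sinα = 33.9
Slice 4: Δl = 2.7/cos39.9° = 3.519 m; N'_4 = 79·cos39.9° = 60.6; c'Δl = 2.11; W sinα = 50.7
Σc'Δl = 5.9 kN/m; ΣN' = 237.9 kN/m; ΣW sinα = 82.8 kN/m
Resisting = 5.9 + 237.9·tan22.1° = 5.9 + 96.6 = 102.5 kN/m
FS = 102.5 / 82.8 = 1.237

FS = 1.24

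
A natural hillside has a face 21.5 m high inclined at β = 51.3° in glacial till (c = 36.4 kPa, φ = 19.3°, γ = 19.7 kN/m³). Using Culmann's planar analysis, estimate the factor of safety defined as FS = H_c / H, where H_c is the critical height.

FS = 1.67

H_c = (4c/γ) · sinβ cosφ / [1 − cos(β − φ)]
    = (4·36.4/19.7) · sin51.3°·cos19.3° / [1 − cos32.0°]
    = 7.391 · 0.7366 / 0.1520 = 35.83 m
FS = H_c / H = 35.83 / 21.5 = 1.666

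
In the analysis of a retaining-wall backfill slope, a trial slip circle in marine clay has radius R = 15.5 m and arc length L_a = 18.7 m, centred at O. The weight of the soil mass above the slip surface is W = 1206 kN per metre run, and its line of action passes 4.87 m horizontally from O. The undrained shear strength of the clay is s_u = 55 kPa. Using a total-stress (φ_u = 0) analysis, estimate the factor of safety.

FS = 2.71

Taking moments about the centre O, the resisting moment is provided by the undrained shear strength acting along the arc:
M_R = s_u·L_a·R = 55·18.70·15.5 = 15941.8 kN·m/m
M_D = W·d = 1206·4.87 = 5873.2 kN·m/m
FS = M_R / M_D = 15941.8 / 5873.2 = 2.714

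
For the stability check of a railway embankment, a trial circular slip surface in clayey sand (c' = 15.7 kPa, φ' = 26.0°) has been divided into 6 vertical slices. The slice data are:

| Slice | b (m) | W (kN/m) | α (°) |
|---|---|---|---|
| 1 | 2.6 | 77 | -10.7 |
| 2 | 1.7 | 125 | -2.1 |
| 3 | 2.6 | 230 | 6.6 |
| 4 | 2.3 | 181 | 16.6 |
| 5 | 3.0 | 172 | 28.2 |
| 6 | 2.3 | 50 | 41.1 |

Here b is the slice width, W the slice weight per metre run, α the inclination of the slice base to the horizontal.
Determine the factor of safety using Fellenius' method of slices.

FS = 3.66

Ordinary method of slices: FS = Σ[c'·Δl_i + (W_i cosα_i)·tanφ'] / Σ W_i sinα_i, with Δl_i = b_i / cosα_i.
Slice 1: Δl = 2.6/cos(-10.7°) = 2.646 m; N'_1 = 77·cos(-10.7°) = 75.7; c'Δl = 41.54; W sinα = -14.3
Slice 2: Δl = 1.7/cos(-2.1°) = 1.701 m; N'_2 = 125·cos(-2.1°) = 124.9; c'Δl = 26.71; W sinα = -4.6
Slice 3: Δl = 2.6/cos6.6° = 2.617 m; N'_3 = 230·cos6.6° = 228.5; c'Δl = 41.09; W sinα = 26.4
Slice 4: Δl = 2.3/cos16.6° = 2.400 m; N'_4 = 181·cos16.6° = 173.5; c'Δl = 37.68; W sinα = 51.7
Slice 5: Δl = 3.0/cos28.2° = 3.404 m; N'_5 = 172·cos28.2° = 151.6; c'Δl = 53.44; W sinα = 81.3
Slice 6: Δl = 2.3/cos41.1° = 3.052 m; N'_6 = 50·cos41.1° = 37.7; c'Δl = 47.92; W sinα = 32.9
Σc'Δl = 248.4 kN/m; ΣN' = 791.8 kN/m; ΣW sinα = 173.4 kN/m
Resisting = 248.4 + 791.8·tan26.0° = 248.4 + 386.2 = 634.6 kN/m
FS = 634.6 / 173.4 = 3.659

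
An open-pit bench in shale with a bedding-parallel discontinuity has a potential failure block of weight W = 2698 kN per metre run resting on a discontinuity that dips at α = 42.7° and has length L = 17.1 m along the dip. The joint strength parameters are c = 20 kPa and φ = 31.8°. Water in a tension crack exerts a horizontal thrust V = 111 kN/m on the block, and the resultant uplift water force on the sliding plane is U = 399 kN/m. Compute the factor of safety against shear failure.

Resolving the block weight along and normal to the plane and applying the Mohr–Coulomb strength on the joint:
N' = W cosα − U − V sinα = 2698·cos42.7° − 399 − 111·sin42.7° = 1508.5 kN/m
Driving force T = W sinα + V cosα = 2698·sin42.7° + 111·cos42.7° = 1911.3 kN/m
Resisting force R = c·L + N'·tanφ = 20·17.1 + 1508.5·tan31.8° = 342.0 + 935.3 = 1277.3 kN/m
FS = R / T = 1277.3 / 1911.3 = 0.668

FS = 0.67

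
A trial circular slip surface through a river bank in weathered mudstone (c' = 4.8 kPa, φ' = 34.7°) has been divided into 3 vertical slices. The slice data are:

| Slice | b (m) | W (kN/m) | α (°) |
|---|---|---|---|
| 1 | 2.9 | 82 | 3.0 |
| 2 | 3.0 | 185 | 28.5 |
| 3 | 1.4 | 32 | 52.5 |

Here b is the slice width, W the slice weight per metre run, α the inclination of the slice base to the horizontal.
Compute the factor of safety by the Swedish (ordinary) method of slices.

FS = 1.90

Ordinary method of slices: FS = Σ[c'·Δl_i + (W_i cosα_i)·tanφ'] / Σ W_i sinα_i, with Δl_i = b_i / cosα_i.
Slice 1: Δl = 2.9/cos3.0° = 2.904 m; N'_1 = 82·cos3.0° = 81.9; c'Δl = 13.94; W sinα = 4.3
Slice 2: Δl = 3.0/cos28.5° = 3.414 m; N'_2 = 185·cos28.5° = 162.6; c'Δl = 16.39; W sinα = 88.3
Slice 3: Δl = 1.4/cos52.5° = 2.300 m; N'_3 = 32·cos52.5° = 19.5; c'Δl = 11.04; W sinα = 25.4
Σc'Δl = 41.4 kN/m; ΣN' = 263.9 kN/m; ΣW sinα = 118.0 kN/m
Resisting = 41.4 + 263.9·tan34.7° = 41.4 + 182.8 = 224.1 kN/m
FS = 224.1 / 118.0 = 1.900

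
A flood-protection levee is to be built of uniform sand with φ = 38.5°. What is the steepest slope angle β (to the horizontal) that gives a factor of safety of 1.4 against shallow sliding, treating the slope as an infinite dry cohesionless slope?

β = 29.6°

For an infinite dry cohesionless slope FS = tanφ/tanβ, so tanβ = tanφ / FS.
tanβ = tan38.5° / 1.4 = 0.7954 / 1.4 = 0.5682
β = arctan(0.5682) = 29.60°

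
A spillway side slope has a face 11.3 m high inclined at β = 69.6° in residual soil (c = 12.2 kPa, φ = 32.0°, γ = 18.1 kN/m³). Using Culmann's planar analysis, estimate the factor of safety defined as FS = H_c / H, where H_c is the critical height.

H_c = (4c/γ) · sinβ cosφ / [1 − cos(β − φ)]
    = (4·12.2/18.1) · sin69.6°·cos32.0° / [1 − cos37.6°]
    = 2.696 · 0.7949 / 0.2077 = 10.32 m
FS = H_c / H = 10.32 / 11.3 = 0.913

FS = 0.91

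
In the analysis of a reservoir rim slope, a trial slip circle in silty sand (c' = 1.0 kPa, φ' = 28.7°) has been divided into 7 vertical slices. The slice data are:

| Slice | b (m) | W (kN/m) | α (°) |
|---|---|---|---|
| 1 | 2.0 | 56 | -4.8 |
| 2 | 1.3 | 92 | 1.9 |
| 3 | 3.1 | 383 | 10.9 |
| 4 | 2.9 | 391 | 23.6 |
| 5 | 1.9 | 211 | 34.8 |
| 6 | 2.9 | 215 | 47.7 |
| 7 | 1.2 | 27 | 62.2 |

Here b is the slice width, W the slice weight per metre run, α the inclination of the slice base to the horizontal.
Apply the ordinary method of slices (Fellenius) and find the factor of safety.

Ordinary method of slices: FS = Σ[c'·Δl_i + (W_i cosα_i)·tanφ'] / Σ W_i sinα_i, with Δl_i = b_i / cosα_i.
Slice 1: Δl = 2.0/cos(-4.8°) = 2.007 m; N'_1 = 56·cos(-4.8°) = 55.8; c'Δl = 2.01; W sinα = -4.7
Slice 2: Δl = 1.3/cos1.9° = 1.301 m; N'_2 = 92·cos1.9° = 91.9; c'Δl = 1.30; W sinα = 3.1
Slice 3: Δl = 3.1/cos10.9° = 3.157 m; N'_3 = 383·cos10.9° = 376.1; c'Δl = 3.16; W sinα = 72.4
Slice 4: Δl = 2.9/cos23.6° = 3.165 m; N'_4 = 391·cos23.6° = 358.3; c'Δl = 3.16; W sinα = 156.5
Slice 5: Δl = 1.9/cos34.8° = 2.314 m; N'_5 = 211·cos34.8° = 173.3; c'Δl = 2.31; W sinα = 120.4
Slice 6: Δl = 2.9/cos47.7° = 4.309 m; N'_6 = 215·cos47.7° = 144.7; c'Δl = 4.31; W sinα = 159.0
Slice 7: Δl = 1.2/cos62.2° = 2.573 m; N'_7 = 27·cos62.2° = 12.6; c'Δl = 2.57; W sinα = 23.9
Σc'Δl = 18.8 kN/m; ΣN' = 1212.7 kN/m; ΣW sinα = 530.6 kN/m
Resisting = 18.8 + 1212.7·tan28.7° = 18.8 + 663.9 = 682.8 kN/m
FS = 682.8 / 530.6 = 1.287

FS = 1.29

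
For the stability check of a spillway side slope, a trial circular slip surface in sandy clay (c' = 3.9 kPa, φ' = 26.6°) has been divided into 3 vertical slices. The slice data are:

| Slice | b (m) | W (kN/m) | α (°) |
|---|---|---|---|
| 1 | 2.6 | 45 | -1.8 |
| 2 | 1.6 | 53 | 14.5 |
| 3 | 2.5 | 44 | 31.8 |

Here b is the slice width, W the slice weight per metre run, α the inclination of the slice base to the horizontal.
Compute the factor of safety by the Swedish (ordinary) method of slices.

FS = 2.71

Ordinary method of slices: FS = Σ[c'·Δl_i + (W_i cosα_i)·tanφ'] / Σ W_i sinα_i, with Δl_i = b_i / cosα_i.
Slice 1: Δl = 2.6/cos(-1.8°) = 2.601 m; N'_1 = 45·cos(-1.8°) = 45.0; c'Δl = 10.15; W sinα = -1.4
Slice 2: Δl = 1.6/cos14.5° = 1.653 m; N'_2 = 53·cos14.5° = 51.3; c'Δl = 6.45; W sinα = 13.3
Slice 3: Δl = 2.5/cos31.8° = 2.942 m; N'_3 = 44·cos31.8° = 37.4; c'Δl = 11.47; W sinα = 23.2
Σc'Δl = 28.1 kN/m; ΣN' = 133.7 kN/m; ΣW sinα = 35.0 kN/m
Resisting = 28.1 + 133.7·tan26.6° = 28.1 + 66.9 = 95.0 kN/m
FS = 95.0 / 35.0 = 2.711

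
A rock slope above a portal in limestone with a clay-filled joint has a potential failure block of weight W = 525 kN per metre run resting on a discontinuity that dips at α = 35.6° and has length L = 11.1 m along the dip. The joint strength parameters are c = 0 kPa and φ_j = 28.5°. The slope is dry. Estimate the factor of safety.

FS = 0.76

Resolving the block weight along and normal to the plane and applying the Mohr–Coulomb strength on the joint:
N' = W cosα = 525·cos35.6° = 426.9 kN/m
Driving force T = W sinα = 525·sin35.6° = 305.6 kN/m
Resisting force R = c·L + N'·tanφ_j = 0·11.1 + 426.9·tan28.5° = 0.0 + 231.8 = 231.8 kN/m
FS = R / T = 231.8 / 305.6 = 0.758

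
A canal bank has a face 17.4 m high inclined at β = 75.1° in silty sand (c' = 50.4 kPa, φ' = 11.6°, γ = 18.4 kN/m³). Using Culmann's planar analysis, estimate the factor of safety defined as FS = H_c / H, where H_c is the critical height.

FS = 1.08

H_c = (4c'/γ) · sinβ cosφ' / [1 − cos(β − φ')]
    = (4·50.4/18.4) · sin75.1°·cos11.6° / [1 − cos63.5°]
    = 10.957 · 0.9466 / 0.5538 = 18.73 m
FS = H_c / H = 18.73 / 17.4 = 1.076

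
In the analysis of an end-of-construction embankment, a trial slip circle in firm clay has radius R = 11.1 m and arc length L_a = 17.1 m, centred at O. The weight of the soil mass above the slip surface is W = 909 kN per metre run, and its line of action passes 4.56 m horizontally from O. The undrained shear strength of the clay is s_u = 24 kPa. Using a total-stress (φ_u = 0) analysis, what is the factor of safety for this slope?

Taking moments about the centre O, the resisting moment is provided by the undrained shear strength acting along the arc:
M_R = s_u·L_a·R = 24·17.10·11.1 = 4555.4 kN·m/m
M_D = W·d = 909·4.56 = 4145.0 kN·m/m
FS = M_R / M_D = 4555.4 / 4145.0 = 1.099

FS = 1.10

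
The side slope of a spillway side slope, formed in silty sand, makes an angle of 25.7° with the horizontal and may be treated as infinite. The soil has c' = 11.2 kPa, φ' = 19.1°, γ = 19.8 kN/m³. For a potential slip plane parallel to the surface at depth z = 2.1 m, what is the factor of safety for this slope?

FS = 1.41

For an infinite slope with a slip plane parallel to the surface (no pore pressure): FS = [c' + γz cos²β tanφ'] / [γz sinβ cosβ].
γz = 19.8·2.1 = 41.58 kN/m²
Numerator = 11.2 + 41.58·cos²25.7°·tan19.1° = 11.2 + 41.58·0.8119·0.3463 = 22.891 kPa
Denominator = 41.58·sin25.7°·cos25.7° = 41.58·0.4337·0.9011 = 16.248 kPa
FS = 22.891 / 16.248 = 1.409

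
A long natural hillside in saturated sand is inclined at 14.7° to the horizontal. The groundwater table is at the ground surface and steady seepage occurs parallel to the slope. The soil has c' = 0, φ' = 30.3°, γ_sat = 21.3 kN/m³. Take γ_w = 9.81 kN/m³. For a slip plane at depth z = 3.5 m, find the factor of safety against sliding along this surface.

FS = 1.20

With seepage parallel to the slope and the water table at the surface, the effective normal stress on the slip plane uses the buoyant unit weight γ' = γ_sat − γ_w while the driving shear stress uses γ_sat:
FS = [c' + γ' z cos²β tanφ'] / [γ_sat z sinβ cosβ]
(For c' = 0 this reduces to FS = (γ'/γ_sat)·tanφ'/tanβ.)
γ' = 21.3 − 9.81 = 11.49 kN/m³
Numerator = 0.0 + 11.49·3.5·cos²14.7°·tan30.3° = 0.0 + 11.49·3.5·0.9356·0.5844 = 21.987 kPa
Denominator = 21.3·3.5·sin14.7°·cos14.7° = 21.3·3.5·0.2538·0.9673 = 18.298 kPa
FS = 21.987 / 18.298 = 1.202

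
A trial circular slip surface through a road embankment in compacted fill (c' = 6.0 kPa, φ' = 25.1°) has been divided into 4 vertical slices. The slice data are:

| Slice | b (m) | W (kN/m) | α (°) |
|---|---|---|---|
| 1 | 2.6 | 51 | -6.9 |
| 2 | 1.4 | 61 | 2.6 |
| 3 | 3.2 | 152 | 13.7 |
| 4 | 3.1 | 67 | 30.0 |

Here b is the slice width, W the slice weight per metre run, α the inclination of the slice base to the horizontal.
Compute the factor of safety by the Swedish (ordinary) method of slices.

FS = 3.24

Ordinary method of slices: FS = Σ[c'·Δl_i + (W_i cosα_i)·tanφ'] / Σ W_i sinα_i, with Δl_i = b_i / cosα_i.
Slice 1: Δl = 2.6/cos(-6.9°) = 2.619 m; N'_1 = 51·cos(-6.9°) = 50.6; c'Δl = 15.71; W sinα = -6.1
Slice 2: Δl = 1.4/cos2.6° = 1.401 m; N'_2 = 61·cos2.6° = 60.9; c'Δl = 8.41; W sinα = 2.8
Slice 3: Δl = 3.2/cos13.7° = 3.294 m; N'_3 = 152·cos13.7° = 147.7; c'Δl = 19.76; W sinα = 36.0
Slice 4: Δl = 3.1/cos30.0° = 3.580 m; N'_4 = 67·cos30.0° = 58.0; c'Δl = 21.48; W sinα = 33.5
Σc'Δl = 65.4 kN/m; ΣN' = 317.3 kN/m; ΣW sinα = 66.1 kN/m
Resisting = 65.4 + 317.3·tan25.1° = 65.4 + 148.6 = 214.0 kN/m
FS = 214.0 / 66.1 = 3.235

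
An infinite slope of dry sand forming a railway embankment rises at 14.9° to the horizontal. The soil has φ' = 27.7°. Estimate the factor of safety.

For a dry cohesionless infinite slope the factor of safety is FS = tanφ' / tanβ.
FS = tan27.7° / tan14.9° = 0.5250 / 0.2661 = 1.973

FS = 1.97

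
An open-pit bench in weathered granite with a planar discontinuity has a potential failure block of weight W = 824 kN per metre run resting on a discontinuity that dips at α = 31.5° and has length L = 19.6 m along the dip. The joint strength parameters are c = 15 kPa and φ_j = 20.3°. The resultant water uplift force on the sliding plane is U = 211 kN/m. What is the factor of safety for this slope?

FS = 1.11

Resolving the block weight along and normal to the plane and applying the Mohr–Coulomb strength on the joint:
N' = W cosα − U = 824·cos31.5° − 211 = 491.6 kN/m
Driving force T = W sinα = 824·sin31.5° = 430.5 kN/m
Resisting force R = c·L + N'·tanφ_j = 15·19.6 + 491.6·tan20.3° = 294.0 + 181.8 = 475.8 kN/m
FS = R / T = 475.8 / 430.5 = 1.105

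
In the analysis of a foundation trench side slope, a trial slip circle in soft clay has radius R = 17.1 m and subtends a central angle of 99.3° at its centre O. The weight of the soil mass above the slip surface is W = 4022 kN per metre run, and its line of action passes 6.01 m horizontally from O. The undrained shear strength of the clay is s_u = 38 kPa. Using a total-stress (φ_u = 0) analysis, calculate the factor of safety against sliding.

FS = 0.80

Taking moments about the centre O, the resisting moment is provided by the undrained shear strength acting along the arc:
Arc length L_a = R·θ = 17.1·(99.3°·π/180) = 17.1·1.7331 = 29.64 m
M_R = s_u·L_a·R = 38·29.64·17.1 = 19257.6 kN·m/m
M_D = W·d = 4022·6.01 = 24172.2 kN·m/m
FS = M_R / M_D = 19257.6 / 24172.2 = 0.797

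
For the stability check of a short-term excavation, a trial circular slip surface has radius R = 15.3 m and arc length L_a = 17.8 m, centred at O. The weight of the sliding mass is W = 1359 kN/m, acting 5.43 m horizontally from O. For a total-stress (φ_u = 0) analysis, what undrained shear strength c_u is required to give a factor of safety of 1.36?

FS = c_u·L_a·R / (W·d), so c_u = FS·W·d / (L_a·R).
c_u = 1.36·1359·5.43 / (17.80·15.3) = 10035.9 / 272.34 = 36.85 kPa

c_u = 36.9 kPa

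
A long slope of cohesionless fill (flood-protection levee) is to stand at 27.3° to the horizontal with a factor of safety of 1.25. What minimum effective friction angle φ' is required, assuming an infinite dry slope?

φ' = 32.8°

FS = tanφ'/tanβ ⇒ tanφ' = FS · tanβ = 1.25 · tan27.3° = 0.6452
φ' = arctan(0.6452) = 32.83°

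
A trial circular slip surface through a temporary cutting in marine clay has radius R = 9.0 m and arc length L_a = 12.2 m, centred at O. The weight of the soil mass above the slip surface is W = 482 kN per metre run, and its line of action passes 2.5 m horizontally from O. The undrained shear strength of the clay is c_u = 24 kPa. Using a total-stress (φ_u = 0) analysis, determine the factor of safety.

Taking moments about the centre O, the resisting moment is provided by the undrained shear strength acting along the arc:
M_R = c_u·L_a·R = 24·12.20·9.0 = 2635.2 kN·m/m
M_D = W·d = 482·2.5 = 1205.0 kN·m/m
FS = M_R / M_D = 2635.2 / 1205.0 = 2.187

FS = 2.19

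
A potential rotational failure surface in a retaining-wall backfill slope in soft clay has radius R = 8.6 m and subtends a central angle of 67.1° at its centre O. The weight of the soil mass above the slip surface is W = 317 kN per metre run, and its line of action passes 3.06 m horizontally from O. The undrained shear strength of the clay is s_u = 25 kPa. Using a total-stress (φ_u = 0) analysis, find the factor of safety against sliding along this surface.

FS = 2.23

Taking moments about the centre O, the resisting moment is provided by the undrained shear strength acting along the arc:
Arc length L_a = R·θ = 8.6·(67.1°·π/180) = 8.6·1.1711 = 10.07 m
M_R = s_u·L_a·R = 25·10.07·8.6 = 2165.4 kN·m/m
M_D = W·d = 317·3.06 = 970.0 kN·m/m
FS = M_R / M_D = 2165.4 / 970.0 = 2.232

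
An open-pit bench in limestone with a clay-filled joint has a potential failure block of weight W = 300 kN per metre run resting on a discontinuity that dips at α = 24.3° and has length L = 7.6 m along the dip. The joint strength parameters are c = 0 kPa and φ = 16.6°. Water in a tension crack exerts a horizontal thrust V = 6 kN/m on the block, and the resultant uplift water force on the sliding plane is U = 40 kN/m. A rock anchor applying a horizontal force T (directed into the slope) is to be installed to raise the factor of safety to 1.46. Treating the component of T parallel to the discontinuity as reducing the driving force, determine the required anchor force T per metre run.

Resolving forces along and normal to the sliding plane, with the horizontal anchor force T adding T·sinα to the effective normal force and T·cosα acting up the plane against the driving force:
FS = [cL + (W cosα − U − V sinα + T sinα) tanφ] / [W sinα + V cosα − T cosα]
Without the anchor: N' = 231.0 kN/m, driving T_d = 128.9 kN/m, resisting R = 0·7.6 + 231.0·tan16.6° = 68.8 kN/m, FS = 0.53.
Setting FS = 1.46 and solving for T:
1.46·(128.9 − T cos24.3°) = 68.8 + T sin24.3°·tan16.6°
T·(sin24.3°·tan16.6° + 1.46·cos24.3°) = 1.46·128.9 − 68.8
T·(0.4115·0.2981 + 1.46·0.9114) = 188.2 − 68.8 = 119.4
T·1.4533 = 119.4
T = 82.1 kN/m

T = 82 kN/m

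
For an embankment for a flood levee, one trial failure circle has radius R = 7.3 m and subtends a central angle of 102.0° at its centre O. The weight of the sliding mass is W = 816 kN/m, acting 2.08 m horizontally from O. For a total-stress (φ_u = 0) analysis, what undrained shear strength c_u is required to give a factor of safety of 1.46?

c_u = 26.1 kPa

FS = c_u·L_a·R / (W·d), so c_u = FS·W·d / (L_a·R).
Arc length L_a = R·θ = 7.3·(102.0°·π/180) = 7.3·1.7802 = 13.00 m
c_u = 1.46·816·2.08 / (13.00·7.3) = 2478.0 / 94.87 = 26.12 kPa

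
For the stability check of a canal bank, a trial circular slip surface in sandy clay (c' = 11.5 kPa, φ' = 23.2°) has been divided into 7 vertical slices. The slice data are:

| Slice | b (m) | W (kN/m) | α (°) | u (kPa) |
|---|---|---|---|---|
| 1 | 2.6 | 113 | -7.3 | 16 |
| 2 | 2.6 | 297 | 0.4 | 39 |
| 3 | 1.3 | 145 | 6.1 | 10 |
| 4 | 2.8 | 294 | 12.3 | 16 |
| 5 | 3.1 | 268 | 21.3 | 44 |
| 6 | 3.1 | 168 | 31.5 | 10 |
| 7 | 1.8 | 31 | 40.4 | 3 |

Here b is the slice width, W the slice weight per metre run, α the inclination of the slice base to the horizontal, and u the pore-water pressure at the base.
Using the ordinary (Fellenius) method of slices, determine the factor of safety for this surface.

Ordinary method of slices: FS = Σ[c'·Δl_i + (W_i cosα_i − u_i·Δl_i)·tanφ'] / Σ W_i sinα_i, with Δl_i = b_i / cosα_i.
Slice 1: Δl = 2.6/cos(-7.3°) = 2.621 m; N'_1 = 113·cos(-7.3°) − 16·2.621 = 70.1; c'Δl = 30.14; W sinα = -14.4
Slice 2: Δl = 2.6/cos0.4° = 2.600 m; N'_2 = 297·cos0.4° − 39·2.600 = 195.6; c'Δl = 29.90; W sinα = 2.1
Slice 3: Δl = 1.3/cos6.1° = 1.307 m; N'_3 = 145·cos6.1° − 10·1.307 = 131.1; c'Δl = 15.04; W sinα = 15.4
Slice 4: Δl = 2.8/cos12.3° = 2.866 m; N'_4 = 294·cos12.3° − 16·2.866 = 241.4; c'Δl = 32.96; W sinα = 62.6
Slice 5: Δl = 3.1/cos21.3° = 3.327 m; N'_5 = 268·cos21.3° − 44·3.327 = 103.3; c'Δl = 38.26; W sinα = 97.4
Slice 6: Δl = 3.1/cos31.5° = 3.636 m; N'_6 = 168·cos31.5° − 10·3.636 = 106.9; c'Δl = 41.81; W sinα = 87.8
Slice 7: Δl = 1.8/cos40.4° = 2.364 m; N'_7 = 31·cos40.4° − 3·2.364 = 16.5; c'Δl = 27.18; W sinα = 20.1
Σc'Δl = 215.3 kN/m; ΣN' = 864.9 kN/m; ΣW sinα = 271.0 kN/m
Resisting = 215.3 + 864.9·tan23.2° = 215.3 + 370.7 = 586.0 kN/m
FS = 586.0 / 271.0 = 2.163

FS = 2.16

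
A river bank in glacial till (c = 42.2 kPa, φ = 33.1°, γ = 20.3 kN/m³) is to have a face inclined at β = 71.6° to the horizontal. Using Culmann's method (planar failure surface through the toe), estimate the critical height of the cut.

Culmann's analysis gives the critical failure plane at α_cr = (β + φ)/2 = (71.6 + 33.1)/2 = 52.3°, and the critical height
H_c = (4c/γ) · sinβ cosφ / [1 − cos(β − φ)]
    = (4·42.2/20.3) · sin71.6°·cos33.1° / [1 − cos(38.5°)]
    = 8.315 · 0.9489·0.8377 / [1 − 0.7826]
    = 8.315 · 0.7949 / 0.2174
    = 30.40 m

H_c = 30.40 m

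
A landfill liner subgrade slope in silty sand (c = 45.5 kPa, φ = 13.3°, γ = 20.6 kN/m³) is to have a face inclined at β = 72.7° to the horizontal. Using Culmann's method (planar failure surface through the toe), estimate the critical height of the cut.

Culmann's analysis gives the critical failure plane at α_cr = (β + φ)/2 = (72.7 + 13.3)/2 = 43.0°, and the critical height
H_c = (4c/γ) · sinβ cosφ / [1 − cos(β − φ)]
    = (4·45.5/20.6) · sin72.7°·cos13.3° / [1 − cos(59.4°)]
    = 8.835 · 0.9548·0.9732 / [1 − 0.5090]
    = 8.835 · 0.9292 / 0.4910
    = 16.72 m

H_c = 16.72 m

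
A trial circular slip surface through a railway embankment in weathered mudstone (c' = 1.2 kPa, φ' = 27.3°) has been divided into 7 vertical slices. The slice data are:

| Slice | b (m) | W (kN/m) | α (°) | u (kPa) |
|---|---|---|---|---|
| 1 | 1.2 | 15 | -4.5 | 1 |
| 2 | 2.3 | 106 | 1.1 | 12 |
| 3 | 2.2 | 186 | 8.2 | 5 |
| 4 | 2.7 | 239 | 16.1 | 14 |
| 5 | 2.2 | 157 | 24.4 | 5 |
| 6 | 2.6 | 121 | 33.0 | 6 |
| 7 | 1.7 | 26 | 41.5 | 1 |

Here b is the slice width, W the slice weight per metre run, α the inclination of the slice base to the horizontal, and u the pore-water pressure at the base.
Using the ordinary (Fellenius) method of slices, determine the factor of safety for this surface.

Ordinary method of slices: FS = Σ[c'·Δl_i + (W_i cosα_i − u_i·Δl_i)·tanφ'] / Σ W_i sinα_i, with Δl_i = b_i / cosα_i.
Slice 1: Δl = 1.2/cos(-4.5°) = 1.204 m; N'_1 = 15·cos(-4.5°) − 1·1.204 = 13.8; c'Δl = 1.44; W sinα = -1.2
Slice 2: Δl = 2.3/cos1.1° = 2.300 m; N'_2 = 106·cos1.1° − 12·2.300 = 78.4; c'Δl = 2.76; W sinα = 2.0
Slice 3: Δl = 2.2/cos8.2° = 2.223 m; N'_3 = 186·cos8.2° − 5·2.223 = 173.0; c'Δl = 2.67; W sinα = 26.5
Slice 4: Δl = 2.7/cos16.1° = 2.810 m; N'_4 = 239·cos16.1° − 14·2.810 = 190.3; c'Δl = 3.37; W sinα = 66.3
Slice 5: Δl = 2.2/cos24.4° = 2.416 m; N'_5 = 157·cos24.4° − 5·2.416 = 130.9; c'Δl = 2.90; W sinα = 64.9
Slice 6: Δl = 2.6/cos33.0° = 3.100 m; N'_6 = 121·cos33.0° − 6·3.100 = 82.9; c'Δl = 3.72; W sinα = 65.9
Slice 7: Δl = 1.7/cos41.5° = 2.270 m; N'_7 = 26·cos41.5° − 1·2.270 = 17.2; c'Δl = 2.72; W sinα = 17.2
Σc'Δl = 19.6 kN/m; ΣN' = 686.4 kN/m; ΣW sinα = 241.7 kN/m
Resisting = 19.6 + 686.4·tan27.3° = 19.6 + 354.3 = 373.9 kN/m
FS = 373.9 / 241.7 = 1.547

FS = 1.55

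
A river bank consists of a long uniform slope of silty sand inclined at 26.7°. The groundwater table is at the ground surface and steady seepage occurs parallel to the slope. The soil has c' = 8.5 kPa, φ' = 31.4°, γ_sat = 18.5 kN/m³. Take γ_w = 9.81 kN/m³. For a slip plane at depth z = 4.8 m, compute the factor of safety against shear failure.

With seepage parallel to the slope and the water table at the surface, the effective normal stress on the slip plane uses the buoyant unit weight γ' = γ_sat − γ_w while the driving shear stress uses γ_sat:
FS = [c' + γ' z cos²β tanφ'] / [γ_sat z sinβ cosβ]
γ' = 18.5 − 9.81 = 8.69 kN/m³
Numerator = 8.5 + 8.69·4.8·cos²26.7°·tan31.4° = 8.5 + 8.69·4.8·0.7981·0.6104 = 28.821 kPa
Denominator = 18.5·4.8·sin26.7°·cos26.7° = 18.5·4.8·0.4493·0.8934 = 35.645 kPa
FS = 28.821 / 35.645 = 0.809

FS = 0.81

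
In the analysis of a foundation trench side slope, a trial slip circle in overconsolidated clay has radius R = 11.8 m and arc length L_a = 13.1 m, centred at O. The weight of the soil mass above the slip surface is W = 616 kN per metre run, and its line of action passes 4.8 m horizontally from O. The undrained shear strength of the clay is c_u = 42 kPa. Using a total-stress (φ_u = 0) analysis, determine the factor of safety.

FS = 2.20

Taking moments about the centre O, the resisting moment is provided by the undrained shear strength acting along the arc:
M_R = c_u·L_a·R = 42·13.10·11.8 = 6492.4 kN·m/m
M_D = W·d = 616·4.8 = 2956.8 kN·m/m
FS = M_R / M_D = 6492.4 / 2956.8 = 2.196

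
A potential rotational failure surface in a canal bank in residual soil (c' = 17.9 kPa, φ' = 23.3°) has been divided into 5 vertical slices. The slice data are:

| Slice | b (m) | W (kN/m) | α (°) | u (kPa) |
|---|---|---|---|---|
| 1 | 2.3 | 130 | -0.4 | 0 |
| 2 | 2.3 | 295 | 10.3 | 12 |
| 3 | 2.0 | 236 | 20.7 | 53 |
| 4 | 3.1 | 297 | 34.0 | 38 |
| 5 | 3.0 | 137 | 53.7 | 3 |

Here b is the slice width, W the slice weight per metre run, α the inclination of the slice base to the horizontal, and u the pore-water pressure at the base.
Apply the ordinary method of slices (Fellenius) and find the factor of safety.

FS = 1.38

Ordinary method of slices: FS = Σ[c'·Δl_i + (W_i cosα_i − u_i·Δl_i)·tanφ'] / Σ W_i sinα_i, with Δl_i = b_i / cosα_i.
Slice 1: Δl = 2.3/cos(-0.4°) = 2.300 m; N'_1 = 130·cos(-0.4°) − 0·2.300 = 130.0; c'Δl = 41.17; W sinα = -0.9
Slice 2: Δl = 2.3/cos10.3° = 2.338 m; N'_2 = 295·cos10.3° − 12·2.338 = 262.2; c'Δl = 41.84; W sinα = 52.7
Slice 3: Δl = 2.0/cos20.7° = 2.138 m; N'_3 = 236·cos20.7° − 53·2.138 = 107.4; c'Δl = 38.27; W sinα = 83.4
Slice 4: Δl = 3.1/cos34.0° = 3.739 m; N'_4 = 297·cos34.0° − 38·3.739 = 104.1; c'Δl = 66.93; W sinα = 166.1
Slice 5: Δl = 3.0/cos53.7° = 5.067 m; N'_5 = 137·cos53.7° − 3·5.067 = 65.9; c'Δl = 90.71; W sinα = 110.4
Σc'Δl = 278.9 kN/m; ΣN' = 669.7 kN/m; ΣW sinα = 411.8 kN/m
Resisting = 278.9 + 669.7·tan23.3° = 278.9 + 288.4 = 567.3 kN/m
FS = 567.3 / 411.8 = 1.378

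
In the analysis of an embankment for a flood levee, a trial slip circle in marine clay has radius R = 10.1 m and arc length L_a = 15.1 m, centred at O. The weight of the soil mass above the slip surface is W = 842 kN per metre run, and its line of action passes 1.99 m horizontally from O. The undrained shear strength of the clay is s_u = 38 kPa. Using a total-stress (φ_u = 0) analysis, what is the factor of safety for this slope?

Taking moments about the centre O, the resisting moment is provided by the undrained shear strength acting along the arc:
M_R = s_u·L_a·R = 38·15.10·10.1 = 5795.4 kN·m/m
M_D = W·d = 842·1.99 = 1675.6 kN·m/m
FS = M_R / M_D = 5795.4 / 1675.6 = 3.459

FS = 3.46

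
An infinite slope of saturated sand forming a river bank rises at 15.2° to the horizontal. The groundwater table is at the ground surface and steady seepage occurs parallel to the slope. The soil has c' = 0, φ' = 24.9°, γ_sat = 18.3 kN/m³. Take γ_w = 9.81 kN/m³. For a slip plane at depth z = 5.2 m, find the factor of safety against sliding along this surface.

With seepage parallel to the slope and the water table at the surface, the effective normal stress on the slip plane uses the buoyant unit weight γ' = γ_sat − γ_w while the driving shear stress uses γ_sat:
FS = [c' + γ' z cos²β tanφ'] / [γ_sat z sinβ cosβ]
(For c' = 0 this reduces to FS = (γ'/γ_sat)·tanφ'/tanβ.)
γ' = 18.3 − 9.81 = 8.49 kN/m³
Numerator = 0.0 + 8.49·5.2·cos²15.2°·tan24.9° = 0.0 + 8.49·5.2·0.9313·0.4642 = 19.084 kPa
Denominator = 18.3·5.2·sin15.2°·cos15.2° = 18.3·5.2·0.2622·0.9650 = 24.077 kPa
FS = 19.084 / 24.077 = 0.793

FS = 0.79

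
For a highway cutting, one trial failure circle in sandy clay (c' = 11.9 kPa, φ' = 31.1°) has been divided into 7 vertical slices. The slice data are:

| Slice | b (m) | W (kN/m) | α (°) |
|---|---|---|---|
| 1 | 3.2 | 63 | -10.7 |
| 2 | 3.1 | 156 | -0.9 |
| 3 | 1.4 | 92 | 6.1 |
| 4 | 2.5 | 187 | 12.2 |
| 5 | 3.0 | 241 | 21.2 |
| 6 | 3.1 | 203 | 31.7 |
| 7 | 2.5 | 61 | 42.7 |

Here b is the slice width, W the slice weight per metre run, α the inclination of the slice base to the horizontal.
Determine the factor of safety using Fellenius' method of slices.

Ordinary method of slices: FS = Σ[c'·Δl_i + (W_i cosα_i)·tanφ'] / Σ W_i sinα_i, with Δl_i = b_i / cosα_i.
Slice 1: Δl = 3.2/cos(-10.7°) = 3.257 m; N'_1 = 63·cos(-10.7°) = 61.9; c'Δl = 38.75; W sinα = -11.7
Slice 2: Δl = 3.1/cos(-0.9°) = 3.100 m; N'_2 = 156·cos(-0.9°) = 156.0; c'Δl = 36.89; W sinα = -2.5
Slice 3: Δl = 1.4/cos6.1° = 1.408 m; N'_3 = 92·cos6.1° = 91.5; c'Δl = 16.75; W sinα = 9.8
Slice 4: Δl = 2.5/cos12.2° = 2.558 m; N'_4 = 187·cos12.2° = 182.8; c'Δl = 30.44; W sinα = 39.5
Slice 5: Δl = 3.0/cos21.2° = 3.218 m; N'_5 = 241·cos21.2° = 224.7; c'Δl = 38.29; W sinα = 87.2
Slice 6: Δl = 3.1/cos31.7° = 3.644 m; N'_6 = 203·cos31.7° = 172.7; c'Δl = 43.36; W sinα = 106.7
Slice 7: Δl = 2.5/cos42.7° = 3.402 m; N'_7 = 61·cos42.7° = 44.8; c'Δl = 40.48; W sinα = 41.4
Σc'Δl = 245.0 kN/m; ΣN' = 934.4 kN/m; ΣW sinα = 270.3 kN/m
Resisting = 245.0 + 934.4·tan31.1° = 245.0 + 563.7 = 808.6 kN/m
FS = 808.6 / 270.3 = 2.991

FS = 2.99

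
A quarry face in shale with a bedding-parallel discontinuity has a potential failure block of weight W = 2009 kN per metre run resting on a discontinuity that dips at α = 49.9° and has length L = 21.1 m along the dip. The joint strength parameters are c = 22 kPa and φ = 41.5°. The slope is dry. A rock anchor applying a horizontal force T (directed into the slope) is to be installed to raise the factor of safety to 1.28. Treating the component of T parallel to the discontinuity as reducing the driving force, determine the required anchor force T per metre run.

Resolving forces along and normal to the sliding plane, with the horizontal anchor force T adding T·sinα to the effective normal force and T·cosα acting up the plane against the driving force:
FS = [cL + (W cosα + T sinα) tanφ] / [W sinα − T cosα]
Without the anchor: N' = 1294.0 kN/m, driving T_d = 1536.7 kN/m, resisting R = 22·21.1 + 1294.0·tan41.5° = 1609.1 kN/m, FS = 1.05.
Setting FS = 1.28 and solving for T:
1.28·(1536.7 − T cos49.9°) = 1609.1 + T sin49.9°·tan41.5°
T·(sin49.9°·tan41.5° + 1.28·cos49.9°) = 1.28·1536.7 − 1609.1
T·(0.7649·0.8847 + 1.28·0.6441) = 1967.0 − 1609.1 = 357.9
T·1.5012 = 357.9
T = 238.4 kN/m

T = 238 kN/m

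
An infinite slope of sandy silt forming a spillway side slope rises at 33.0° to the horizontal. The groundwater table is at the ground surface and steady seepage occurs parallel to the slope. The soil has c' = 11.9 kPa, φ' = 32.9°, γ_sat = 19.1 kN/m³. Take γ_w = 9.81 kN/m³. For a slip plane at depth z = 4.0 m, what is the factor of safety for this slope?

FS = 0.83

With seepage parallel to the slope and the water table at the surface, the effective normal stress on the slip plane uses the buoyant unit weight γ' = γ_sat − γ_w while the driving shear stress uses γ_sat:
FS = [c' + γ' z cos²β tanφ'] / [γ_sat z sinβ cosβ]
γ' = 19.1 − 9.81 = 9.29 kN/m³
Numerator = 11.9 + 9.29·4.0·cos²33.0°·tan32.9° = 11.9 + 9.29·4.0·0.7034·0.6469 = 28.809 kPa
Denominator = 19.1·4.0·sin33.0°·cos33.0° = 19.1·4.0·0.5446·0.8387 = 34.897 kPa
FS = 28.809 / 34.897 = 0.826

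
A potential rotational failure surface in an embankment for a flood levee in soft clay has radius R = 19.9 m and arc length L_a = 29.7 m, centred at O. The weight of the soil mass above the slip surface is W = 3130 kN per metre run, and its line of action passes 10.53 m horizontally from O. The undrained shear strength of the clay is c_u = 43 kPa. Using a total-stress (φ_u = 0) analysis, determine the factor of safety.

FS = 0.77

Taking moments about the centre O, the resisting moment is provided by the undrained shear strength acting along the arc:
M_R = c_u·L_a·R = 43·29.70·19.9 = 25414.3 kN·m/m
M_D = W·d = 3130·10.53 = 32958.9 kN·m/m
FS = M_R / M_D = 25414.3 / 32958.9 = 0.771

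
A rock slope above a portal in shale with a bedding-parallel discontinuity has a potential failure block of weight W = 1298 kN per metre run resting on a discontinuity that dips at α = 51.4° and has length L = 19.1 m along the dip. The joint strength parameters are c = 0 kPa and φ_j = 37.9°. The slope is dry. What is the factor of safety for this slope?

FS = 0.62

Resolving the block weight along and normal to the plane and applying the Mohr–Coulomb strength on the joint:
N' = W cosα = 1298·cos51.4° = 809.8 kN/m
Driving force T = W sinα = 1298·sin51.4° = 1014.4 kN/m
Resisting force R = c·L + N'·tanφ_j = 0·19.1 + 809.8·tan37.9° = 0.0 + 630.4 = 630.4 kN/m
FS = R / T = 630.4 / 1014.4 = 0.621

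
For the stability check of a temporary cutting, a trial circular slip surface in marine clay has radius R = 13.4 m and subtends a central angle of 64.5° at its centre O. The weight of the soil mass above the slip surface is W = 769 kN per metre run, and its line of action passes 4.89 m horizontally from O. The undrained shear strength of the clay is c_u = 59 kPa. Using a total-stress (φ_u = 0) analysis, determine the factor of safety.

Taking moments about the centre O, the resisting moment is provided by the undrained shear strength acting along the arc:
Arc length L_a = R·θ = 13.4·(64.5°·π/180) = 13.4·1.1257 = 15.08 m
M_R = c_u·L_a·R = 59·15.08·13.4 = 11926.1 kN·m/m
M_D = W·d = 769·4.89 = 3760.4 kN·m/m
FS = M_R / M_D = 11926.1 / 3760.4 = 3.171

FS = 3.17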